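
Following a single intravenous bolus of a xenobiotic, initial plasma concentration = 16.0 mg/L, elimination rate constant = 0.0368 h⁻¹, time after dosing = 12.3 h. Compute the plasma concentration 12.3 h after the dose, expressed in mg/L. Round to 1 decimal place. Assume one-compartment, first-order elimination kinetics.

10.2 mg/L

C = C₀ · e^(−k·t) = 16.00 × e^(−0.03680 × 12.3)
  = 16.00 × 0.6359 = 10.17 mg/L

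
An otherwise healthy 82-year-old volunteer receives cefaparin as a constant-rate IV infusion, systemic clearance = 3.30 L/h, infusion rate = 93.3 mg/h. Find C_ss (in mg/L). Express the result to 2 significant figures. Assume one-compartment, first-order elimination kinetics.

28 mg/L

At steady state Css = R₀ / CL = 93.3 / 3.300 = 28.27 mg/L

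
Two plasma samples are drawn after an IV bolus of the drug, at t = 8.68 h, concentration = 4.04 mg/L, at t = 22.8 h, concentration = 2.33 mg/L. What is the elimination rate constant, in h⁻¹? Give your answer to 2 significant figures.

k = ln(C₁/C₂) / (t₂ − t₁) = ln(4.04/2.33) / (22.8 − 8.68)
  = 0.5504 / 14.12 = 0.03898 h⁻¹

0.039 h⁻¹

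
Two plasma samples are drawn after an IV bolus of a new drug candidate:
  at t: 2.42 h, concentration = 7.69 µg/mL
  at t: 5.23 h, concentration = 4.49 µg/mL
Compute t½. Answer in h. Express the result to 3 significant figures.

k = ln(C₁/C₂) / (t₂ − t₁) = ln(7.69/4.49) / (5.23 − 2.42)
  = 0.5381 / 2.810 = 0.1915 h⁻¹
t½ = ln2 / k = 0.693147 / 0.1915 = 3.620 h

3.62 h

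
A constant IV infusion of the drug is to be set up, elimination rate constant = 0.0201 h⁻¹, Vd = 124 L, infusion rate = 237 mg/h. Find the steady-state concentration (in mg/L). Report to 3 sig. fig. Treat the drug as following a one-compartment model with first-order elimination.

95.1 mg/L

CL = k × Vd = 0.02010 × 124 = 2.492 L/h
At steady state Css = R₀ / CL = 237 / 2.492 = 95.10 mg/L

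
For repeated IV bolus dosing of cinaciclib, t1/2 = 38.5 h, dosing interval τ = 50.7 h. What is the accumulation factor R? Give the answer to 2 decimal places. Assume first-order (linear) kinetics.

1.67

k = ln2 / t½ = 0.693147 / 38.5 = 0.01800 h⁻¹
e^(−kτ) = e^(−0.01800 × 50.7) = 0.4015
Accumulation ratio R = 1 / (1 − e^(−kτ)) = 1 / (1 − 0.4015) = 1.671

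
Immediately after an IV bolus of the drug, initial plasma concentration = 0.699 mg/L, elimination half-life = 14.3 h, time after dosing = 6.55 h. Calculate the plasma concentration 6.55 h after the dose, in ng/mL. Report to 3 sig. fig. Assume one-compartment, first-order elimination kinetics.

k = ln2 / t½ = 0.693147 / 14.3 = 0.04847 h⁻¹
C = C₀ · e^(−k·t) = 0.6990 × e^(−0.04847 × 6.55)
  = 0.6990 × 0.7280 = 0.5089 mg/L
Convert: 0.5089 mg/L × 1000 = 508.9 ng/mL

509 ng/mL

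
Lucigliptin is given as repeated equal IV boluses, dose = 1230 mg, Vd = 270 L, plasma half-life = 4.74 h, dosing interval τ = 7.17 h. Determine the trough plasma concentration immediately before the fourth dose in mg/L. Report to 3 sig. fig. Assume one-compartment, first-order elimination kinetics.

C₀ per dose = Dose / Vd = 1230 / 270 = 4.556 mg/L
k = ln2 / t½ = 0.693147 / 4.74 = 0.1462 h⁻¹
Fraction remaining after one interval: r = e^(−kτ) = e^(−0.1462 × 7.17) = 0.3505
Before dose 4, 3 doses have been given (aged 1τ, 2τ, 3τ).
C_trough = C₀ × (r + r² + … + r^3) = C₀ × r(1−r^3)/(1−r)
        = 4.556 × 0.3505 × (1 − 0.04306) / (1 − 0.3505) = 2.353 mg/L

2.35 mg/L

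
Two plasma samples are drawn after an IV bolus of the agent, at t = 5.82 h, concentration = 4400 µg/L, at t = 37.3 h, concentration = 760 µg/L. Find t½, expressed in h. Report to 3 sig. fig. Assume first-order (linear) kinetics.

k = ln(C₁/C₂) / (t₂ − t₁) = ln(4400/760) / (37.3 − 5.82)
  = 1.756 / 31.48 = 0.05578 h⁻¹
t½ = ln2 / k = 0.693147 / 0.05578 = 12.43 h

12.4 h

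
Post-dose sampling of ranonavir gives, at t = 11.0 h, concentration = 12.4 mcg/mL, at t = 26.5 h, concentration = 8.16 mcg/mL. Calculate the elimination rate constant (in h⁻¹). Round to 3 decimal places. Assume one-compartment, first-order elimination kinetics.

k = ln(C₁/C₂) / (t₂ − t₁) = ln(12.4/8.16) / (26.5 − 11.0)
  = 0.4185 / 15.50 = 0.02700 h⁻¹

0.027 h⁻¹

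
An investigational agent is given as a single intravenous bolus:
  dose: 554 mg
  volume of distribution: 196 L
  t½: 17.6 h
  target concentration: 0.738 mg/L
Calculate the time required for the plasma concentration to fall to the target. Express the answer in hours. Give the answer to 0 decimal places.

34 h

C₀ = Dose / Vd = 554.0 / 196 = 2.827 mg/L
k = ln2 / t½ = 0.693147 / 17.6 = 0.03938 h⁻¹
t = ln(C₀ / C) / k = ln(2.827 / 0.738) / 0.03938
  = ln(3.831) / 0.03938 = 1.343 / 0.03938 = 34.10 h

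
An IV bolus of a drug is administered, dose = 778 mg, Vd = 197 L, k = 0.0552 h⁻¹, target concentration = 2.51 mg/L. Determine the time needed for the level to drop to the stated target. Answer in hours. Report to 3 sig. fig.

8.21 h

C₀ = Dose / Vd = 778.0 / 197 = 3.949 mg/L
t = ln(C₀ / C) / k = ln(3.949 / 2.51) / 0.05520
  = ln(1.573) / 0.05520 = 0.4530 / 0.05520 = 8.207 h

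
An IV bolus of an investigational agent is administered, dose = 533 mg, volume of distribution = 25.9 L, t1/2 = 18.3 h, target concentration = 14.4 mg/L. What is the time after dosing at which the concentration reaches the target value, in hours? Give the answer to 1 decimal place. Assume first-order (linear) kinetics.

9.4 h

C₀ = Dose / Vd = 533.0 / 25.9 = 20.58 mg/L
k = ln2 / t½ = 0.693147 / 18.3 = 0.03788 h⁻¹
t = ln(C₀ / C) / k = ln(20.58 / 14.4) / 0.03788
  = ln(1.429) / 0.03788 = 0.3570 / 0.03788 = 9.424 h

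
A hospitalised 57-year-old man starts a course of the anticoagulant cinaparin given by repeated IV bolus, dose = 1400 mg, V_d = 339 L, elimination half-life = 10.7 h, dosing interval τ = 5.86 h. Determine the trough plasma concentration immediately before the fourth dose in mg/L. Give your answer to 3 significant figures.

6.08 mg/L

C₀ per dose = Dose / Vd = 1400 / 339 = 4.130 mg/L
k = ln2 / t½ = 0.693147 / 10.7 = 0.06478 h⁻¹
Fraction remaining after one interval: r = e^(−kτ) = e^(−0.06478 × 5.86) = 0.6841
Before dose 4, 3 doses have been given (aged 1τ, 2τ, 3τ).
C_trough = C₀ × (r + r² + … + r^3) = C₀ × r(1−r^3)/(1−r)
        = 4.130 × 0.6841 × (1 − 0.3202) / (1 − 0.6841) = 6.080 mg/L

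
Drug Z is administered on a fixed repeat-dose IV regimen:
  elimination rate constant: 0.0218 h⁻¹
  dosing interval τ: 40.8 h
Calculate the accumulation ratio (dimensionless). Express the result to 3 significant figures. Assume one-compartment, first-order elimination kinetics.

1.70

e^(−kτ) = e^(−0.02180 × 40.8) = 0.4109
Accumulation ratio R = 1 / (1 − e^(−kτ)) = 1 / (1 − 0.4109) = 1.698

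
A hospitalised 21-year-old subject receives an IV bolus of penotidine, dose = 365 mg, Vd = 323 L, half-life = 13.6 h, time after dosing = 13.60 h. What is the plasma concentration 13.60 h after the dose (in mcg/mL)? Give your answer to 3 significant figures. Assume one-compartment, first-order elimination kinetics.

C₀ = Dose / Vd = 365.0 / 323 = 1.130 mg/L
k = ln2 / t½ = 0.693147 / 13.6 = 0.05097 h⁻¹
t / t½ = 13.60 / 13.6 = 1 half-lives
C = C₀ × (1/2)^1 = 1.130 × 0.5000 = 0.5650 mg/L
(0.5650 mg/L = 0.5650 mcg/mL)

0.565 mcg/mL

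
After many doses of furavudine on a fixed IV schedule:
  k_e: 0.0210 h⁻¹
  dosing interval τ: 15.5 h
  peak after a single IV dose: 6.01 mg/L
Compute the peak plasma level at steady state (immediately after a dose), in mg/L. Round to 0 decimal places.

e^(−kτ) = e^(−0.02100 × 15.5) = 0.7222
Accumulation ratio R = 1 / (1 − e^(−kτ)) = 1 / (1 − 0.7222) = 3.600
Steady-state peak = C₀ × R = 6.01 × 3.600 = 21.64 mg/L

22 mg/L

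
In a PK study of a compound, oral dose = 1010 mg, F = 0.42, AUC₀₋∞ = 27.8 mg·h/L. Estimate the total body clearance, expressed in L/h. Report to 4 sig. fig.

15.26 L/h

CL = F·Dose / AUC = 0.42 × 1010 / 27.8 = 15.26 L/h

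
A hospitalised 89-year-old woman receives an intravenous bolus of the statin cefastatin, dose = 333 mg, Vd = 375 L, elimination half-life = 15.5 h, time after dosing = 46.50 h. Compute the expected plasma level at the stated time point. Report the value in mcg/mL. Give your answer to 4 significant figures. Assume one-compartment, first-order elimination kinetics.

0.1110 mcg/mL

C₀ = Dose / Vd = 333.0 / 375 = 0.8880 mg/L
k = ln2 / t½ = 0.693147 / 15.5 = 0.04472 h⁻¹
t / t½ = 46.50 / 15.5 = 3 half-lives
C = C₀ × (1/2)^3 = 0.8880 × 0.1250 = 0.1110 mg/L
(0.1110 mg/L = 0.1110 mcg/mL)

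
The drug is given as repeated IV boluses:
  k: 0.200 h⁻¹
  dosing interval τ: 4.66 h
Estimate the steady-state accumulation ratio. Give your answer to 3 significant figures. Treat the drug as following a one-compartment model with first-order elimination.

1.65

e^(−kτ) = e^(−0.2000 × 4.66) = 0.3938
Accumulation ratio R = 1 / (1 − e^(−kτ)) = 1 / (1 − 0.3938) = 1.650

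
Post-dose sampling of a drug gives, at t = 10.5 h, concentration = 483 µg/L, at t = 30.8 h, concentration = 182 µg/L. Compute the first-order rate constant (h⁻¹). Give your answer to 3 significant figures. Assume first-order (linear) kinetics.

0.0481 h⁻¹

k = ln(C₁/C₂) / (t₂ − t₁) = ln(483/182) / (30.8 − 10.5)
  = 0.9760 / 20.30 = 0.04808 h⁻¹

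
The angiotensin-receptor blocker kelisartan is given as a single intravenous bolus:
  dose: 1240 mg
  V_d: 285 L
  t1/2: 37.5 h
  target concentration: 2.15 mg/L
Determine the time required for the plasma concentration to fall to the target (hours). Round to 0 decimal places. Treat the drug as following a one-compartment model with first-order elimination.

C₀ = Dose / Vd = 1240 / 285 = 4.351 mg/L
k = ln2 / t½ = 0.693147 / 37.5 = 0.01848 h⁻¹
t = ln(C₀ / C) / k = ln(4.351 / 2.15) / 0.01848
  = ln(2.024) / 0.01848 = 0.7051 / 0.01848 = 38.15 h

38 h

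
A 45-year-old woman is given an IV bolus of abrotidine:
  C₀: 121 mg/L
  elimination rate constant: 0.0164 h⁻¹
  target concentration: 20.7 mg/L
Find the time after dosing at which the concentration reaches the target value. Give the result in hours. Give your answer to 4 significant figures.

107.7 h

t = ln(C₀ / C) / k = ln(121.0 / 20.7) / 0.01640
  = ln(5.845) / 0.01640 = 1.766 / 0.01640 = 107.7 h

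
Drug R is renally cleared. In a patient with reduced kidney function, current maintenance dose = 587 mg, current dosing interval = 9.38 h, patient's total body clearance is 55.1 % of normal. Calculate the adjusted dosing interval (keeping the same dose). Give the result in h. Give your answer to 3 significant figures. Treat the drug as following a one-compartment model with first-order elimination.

17.0 h

To keep the same average steady-state level, dosing rate must scale with clearance.
CL ratio = 55.1 / 100 = 0.5510
New interval (same dose) = 9.38 / 0.5510 = 17.02 h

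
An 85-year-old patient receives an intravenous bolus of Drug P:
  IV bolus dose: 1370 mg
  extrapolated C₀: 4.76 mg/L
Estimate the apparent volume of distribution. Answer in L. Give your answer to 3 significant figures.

Vd = Dose / C₀ = 1370 / 4.76 = 287.8 L

288 L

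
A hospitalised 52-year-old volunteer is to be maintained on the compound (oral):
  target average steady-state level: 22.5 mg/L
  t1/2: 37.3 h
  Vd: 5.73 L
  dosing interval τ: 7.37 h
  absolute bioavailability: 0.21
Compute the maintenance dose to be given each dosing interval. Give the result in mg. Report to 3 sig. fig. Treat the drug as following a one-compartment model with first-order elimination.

k = ln2 / t½ = 0.693147 / 37.3 = 0.01858 h⁻¹
CL = k × Vd = 0.01858 × 5.73 = 0.1065 L/h
At steady state, F × (Dose/τ) = Css × CL.
Dose = Css × CL × τ / F = 22.5 × 0.1065 × 7.37 / 0.21 = 84.10 mg

84.1 mg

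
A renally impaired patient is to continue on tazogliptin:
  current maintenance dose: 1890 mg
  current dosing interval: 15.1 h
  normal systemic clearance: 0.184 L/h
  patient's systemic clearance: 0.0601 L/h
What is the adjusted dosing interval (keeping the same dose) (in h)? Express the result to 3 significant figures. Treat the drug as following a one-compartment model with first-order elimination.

46.2 h

To keep the same average steady-state level, dosing rate must scale with clearance.
CL ratio = 0.0601 / 0.184 = 0.3266
New interval (same dose) = 15.1 / 0.3266 = 46.23 h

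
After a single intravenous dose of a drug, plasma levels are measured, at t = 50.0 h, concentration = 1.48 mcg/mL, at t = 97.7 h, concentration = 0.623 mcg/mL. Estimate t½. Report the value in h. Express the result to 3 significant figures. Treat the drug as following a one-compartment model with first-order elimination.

k = ln(C₁/C₂) / (t₂ − t₁) = ln(1.48/0.623) / (97.7 − 50.0)
  = 0.8653 / 47.70 = 0.01814 h⁻¹
t½ = ln2 / k = 0.693147 / 0.01814 = 38.21 h

38.2 h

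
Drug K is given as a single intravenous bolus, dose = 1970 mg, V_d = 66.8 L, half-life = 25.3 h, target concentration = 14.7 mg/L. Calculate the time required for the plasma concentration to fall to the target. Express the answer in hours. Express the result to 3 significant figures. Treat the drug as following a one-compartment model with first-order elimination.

25.4 h

C₀ = Dose / Vd = 1970 / 66.8 = 29.49 mg/L
k = ln2 / t½ = 0.693147 / 25.3 = 0.02740 h⁻¹
t = ln(C₀ / C) / k = ln(29.49 / 14.7) / 0.02740
  = ln(2.006) / 0.02740 = 0.6961 / 0.02740 = 25.41 h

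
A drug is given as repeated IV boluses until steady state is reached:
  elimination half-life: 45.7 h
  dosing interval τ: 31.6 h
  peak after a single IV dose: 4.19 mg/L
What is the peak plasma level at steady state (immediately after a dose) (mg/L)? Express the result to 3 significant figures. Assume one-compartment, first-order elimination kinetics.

11.0 mg/L

k = ln2 / t½ = 0.693147 / 45.7 = 0.01517 h⁻¹
e^(−kτ) = e^(−0.01517 × 31.6) = 0.6192
Accumulation ratio R = 1 / (1 − e^(−kτ)) = 1 / (1 − 0.6192) = 2.626
Steady-state peak = C₀ × R = 4.19 × 2.626 = 11.00 mg/L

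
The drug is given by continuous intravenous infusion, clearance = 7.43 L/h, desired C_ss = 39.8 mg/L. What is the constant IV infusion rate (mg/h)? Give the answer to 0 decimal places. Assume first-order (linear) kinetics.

296 mg/h

At steady state, infusion rate R₀ = Css × CL = 39.8 × 7.430 = 295.7 mg/h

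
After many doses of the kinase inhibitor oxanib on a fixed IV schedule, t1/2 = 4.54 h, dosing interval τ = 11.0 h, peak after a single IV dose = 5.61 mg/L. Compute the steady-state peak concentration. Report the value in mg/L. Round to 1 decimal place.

k = ln2 / t½ = 0.693147 / 4.54 = 0.1527 h⁻¹
e^(−kτ) = e^(−0.1527 × 11.0) = 0.1864
Accumulation ratio R = 1 / (1 − e^(−kτ)) = 1 / (1 − 0.1864) = 1.229
Steady-state peak = C₀ × R = 5.61 × 1.229 = 6.895 mg/L

6.9 mg/L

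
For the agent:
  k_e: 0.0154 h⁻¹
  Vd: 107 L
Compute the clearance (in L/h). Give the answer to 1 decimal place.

1.6 L/h

CL = k × Vd = 0.0154 × 107 = 1.648 L/h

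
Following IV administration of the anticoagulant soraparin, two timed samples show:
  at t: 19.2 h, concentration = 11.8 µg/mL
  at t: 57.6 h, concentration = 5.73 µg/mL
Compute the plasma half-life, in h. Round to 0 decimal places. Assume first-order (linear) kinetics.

37 h

k = ln(C₁/C₂) / (t₂ − t₁) = ln(11.8/5.73) / (57.6 − 19.2)
  = 0.7224 / 38.40 = 0.01881 h⁻¹
t½ = ln2 / k = 0.693147 / 0.01881 = 36.85 h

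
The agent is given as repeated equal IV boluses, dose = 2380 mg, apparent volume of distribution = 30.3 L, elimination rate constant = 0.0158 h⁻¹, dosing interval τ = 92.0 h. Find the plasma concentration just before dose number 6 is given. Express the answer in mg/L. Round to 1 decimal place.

23.9 mg/L

C₀ per dose = Dose / Vd = 2380 / 30.3 = 78.55 mg/L
Fraction remaining after one interval: r = e^(−kτ) = e^(−0.01580 × 92.0) = 0.2337
Before dose 6, 5 doses have been given (aged 1τ, 2τ, 3τ, 4τ, 5τ).
C_trough = C₀ × (r + r² + … + r^5) = C₀ × r(1−r^5)/(1−r)
        = 78.55 × 0.2337 × (1 − 0.0006971) / (1 − 0.2337) = 23.94 mg/L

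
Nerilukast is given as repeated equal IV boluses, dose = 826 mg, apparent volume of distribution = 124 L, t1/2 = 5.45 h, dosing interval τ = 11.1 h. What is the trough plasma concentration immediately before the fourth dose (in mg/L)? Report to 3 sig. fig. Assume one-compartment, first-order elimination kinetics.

2.12 mg/L

C₀ per dose = Dose / Vd = 826 / 124 = 6.661 mg/L
k = ln2 / t½ = 0.693147 / 5.45 = 0.1272 h⁻¹
Fraction remaining after one interval: r = e^(−kτ) = e^(−0.1272 × 11.1) = 0.2437
Before dose 4, 3 doses have been given (aged 1τ, 2τ, 3τ).
C_trough = C₀ × (r + r² + … + r^3) = C₀ × r(1−r^3)/(1−r)
        = 6.661 × 0.2437 × (1 − 0.01447) / (1 − 0.2437) = 2.115 mg/L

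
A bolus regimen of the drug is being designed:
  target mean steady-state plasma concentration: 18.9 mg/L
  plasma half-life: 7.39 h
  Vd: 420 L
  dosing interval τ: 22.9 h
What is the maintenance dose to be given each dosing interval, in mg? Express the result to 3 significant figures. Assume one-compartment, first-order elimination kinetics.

17100 mg

k = ln2 / t½ = 0.693147 / 7.39 = 0.09380 h⁻¹
CL = k × Vd = 0.09380 × 420 = 39.40 L/h
At steady state, Dose/τ = Css × CL.
Dose = Css × CL × τ = 18.9 × 39.40 × 22.9 = 17050 mg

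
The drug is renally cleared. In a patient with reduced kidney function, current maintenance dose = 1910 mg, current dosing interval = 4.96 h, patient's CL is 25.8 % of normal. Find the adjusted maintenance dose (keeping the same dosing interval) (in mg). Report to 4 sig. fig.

To keep the same average steady-state level, dosing rate must scale with clearance.
CL ratio = 25.8 / 100 = 0.2580
New dose (same interval) = 1910 × 0.2580 = 492.8 mg

492.8 mg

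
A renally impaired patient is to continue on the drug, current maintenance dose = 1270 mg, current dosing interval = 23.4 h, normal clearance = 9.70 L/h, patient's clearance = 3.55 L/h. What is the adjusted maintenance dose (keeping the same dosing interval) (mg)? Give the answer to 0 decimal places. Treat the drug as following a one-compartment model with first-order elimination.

465 mg

To keep the same average steady-state level, dosing rate must scale with clearance.
CL ratio = 3.55 / 9.70 = 0.3660
New dose (same interval) = 1270 × 0.3660 = 464.8 mg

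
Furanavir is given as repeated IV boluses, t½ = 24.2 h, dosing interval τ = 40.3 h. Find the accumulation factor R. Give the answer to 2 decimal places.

k = ln2 / t½ = 0.693147 / 24.2 = 0.02864 h⁻¹
e^(−kτ) = e^(−0.02864 × 40.3) = 0.3153
Accumulation ratio R = 1 / (1 − e^(−kτ)) = 1 / (1 − 0.3153) = 1.460

1.46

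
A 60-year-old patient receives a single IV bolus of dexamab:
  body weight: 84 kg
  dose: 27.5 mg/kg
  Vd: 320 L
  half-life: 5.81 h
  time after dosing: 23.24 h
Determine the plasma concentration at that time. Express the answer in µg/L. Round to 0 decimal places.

Total dose = 27.5 × 84 = 2310 mg
C₀ = Dose / Vd = 2310 / 320 = 7.219 mg/L
k = ln2 / t½ = 0.693147 / 5.81 = 0.1193 h⁻¹
t / t½ = 23.24 / 5.81 = 4 half-lives
C = C₀ × (1/2)^4 = 7.219 × 0.06250 = 0.4512 mg/L
Convert: 0.4512 mg/L × 1000 = 451.2 µg/L

451 µg/L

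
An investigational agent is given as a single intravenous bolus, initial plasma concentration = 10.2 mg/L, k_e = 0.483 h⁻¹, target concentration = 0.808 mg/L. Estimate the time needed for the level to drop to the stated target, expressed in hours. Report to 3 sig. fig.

t = ln(C₀ / C) / k = ln(10.20 / 0.808) / 0.4830
  = ln(12.62) / 0.4830 = 2.535 / 0.4830 = 5.248 h

5.25 h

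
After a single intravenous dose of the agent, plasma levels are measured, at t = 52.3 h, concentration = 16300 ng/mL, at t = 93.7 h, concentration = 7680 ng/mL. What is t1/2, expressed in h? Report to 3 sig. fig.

38.1 h

k = ln(C₁/C₂) / (t₂ − t₁) = ln(16300/7680) / (93.7 − 52.3)
  = 0.7525 / 41.40 = 0.01818 h⁻¹
t½ = ln2 / k = 0.693147 / 0.01818 = 38.13 h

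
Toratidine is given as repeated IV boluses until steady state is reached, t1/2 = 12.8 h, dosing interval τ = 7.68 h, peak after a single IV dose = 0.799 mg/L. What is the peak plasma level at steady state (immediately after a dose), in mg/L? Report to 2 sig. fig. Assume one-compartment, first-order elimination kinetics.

k = ln2 / t½ = 0.693147 / 12.8 = 0.05415 h⁻¹
e^(−kτ) = e^(−0.05415 × 7.68) = 0.6598
Accumulation ratio R = 1 / (1 − e^(−kτ)) = 1 / (1 − 0.6598) = 2.939
Steady-state peak = C₀ × R = 0.799 × 2.939 = 2.348 mg/L

2.3 mg/L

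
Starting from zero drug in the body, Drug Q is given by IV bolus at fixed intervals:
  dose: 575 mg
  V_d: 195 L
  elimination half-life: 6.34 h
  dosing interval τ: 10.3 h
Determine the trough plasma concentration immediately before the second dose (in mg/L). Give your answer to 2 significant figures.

C₀ per dose = Dose / Vd = 575 / 195 = 2.949 mg/L
k = ln2 / t½ = 0.693147 / 6.34 = 0.1093 h⁻¹
Fraction remaining after one interval: r = e^(−kτ) = e^(−0.1093 × 10.3) = 0.3244
Before dose 2, 1 dose has been given (aged 1τ).
C_trough = C₀ × r = 2.949 × 0.3244 = 0.9567 mg/L

0.96 mg/L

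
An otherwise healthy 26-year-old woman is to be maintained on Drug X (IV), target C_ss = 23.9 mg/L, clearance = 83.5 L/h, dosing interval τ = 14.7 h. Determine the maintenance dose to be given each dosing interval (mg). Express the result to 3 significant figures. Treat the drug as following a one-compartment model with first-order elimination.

29300 mg

At steady state, Dose/τ = Css × CL.
Dose = Css × CL × τ = 23.9 × 83.50 × 14.7 = 29340 mg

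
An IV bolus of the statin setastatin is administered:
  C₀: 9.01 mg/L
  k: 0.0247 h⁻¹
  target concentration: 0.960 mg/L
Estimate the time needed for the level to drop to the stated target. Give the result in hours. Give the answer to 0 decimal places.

t = ln(C₀ / C) / k = ln(9.010 / 0.960) / 0.02470
  = ln(9.385) / 0.02470 = 2.239 / 0.02470 = 90.65 h

91 h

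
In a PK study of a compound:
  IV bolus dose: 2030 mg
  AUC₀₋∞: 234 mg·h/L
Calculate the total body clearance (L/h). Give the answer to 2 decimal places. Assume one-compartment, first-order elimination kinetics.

CL = Dose / AUC = 2030 / 234 = 8.675 L/h

8.68 L/h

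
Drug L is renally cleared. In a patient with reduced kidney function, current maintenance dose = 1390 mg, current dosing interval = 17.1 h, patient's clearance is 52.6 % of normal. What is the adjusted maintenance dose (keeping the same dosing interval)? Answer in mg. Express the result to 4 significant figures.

731.1 mg

To keep the same average steady-state level, dosing rate must scale with clearance.
CL ratio = 52.6 / 100 = 0.5260
New dose (same interval) = 1390 × 0.5260 = 731.1 mg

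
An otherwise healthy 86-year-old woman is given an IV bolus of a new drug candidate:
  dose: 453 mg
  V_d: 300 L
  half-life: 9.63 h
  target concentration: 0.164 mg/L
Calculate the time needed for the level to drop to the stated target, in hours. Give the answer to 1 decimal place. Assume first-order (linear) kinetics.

C₀ = Dose / Vd = 453.0 / 300 = 1.510 mg/L
k = ln2 / t½ = 0.693147 / 9.63 = 0.07198 h⁻¹
t = ln(C₀ / C) / k = ln(1.510 / 0.164) / 0.07198
  = ln(9.207) / 0.07198 = 2.220 / 0.07198 = 30.84 h

30.8 h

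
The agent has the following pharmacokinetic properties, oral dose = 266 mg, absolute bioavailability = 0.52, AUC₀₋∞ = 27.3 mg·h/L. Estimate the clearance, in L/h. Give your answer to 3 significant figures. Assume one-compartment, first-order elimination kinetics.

CL = F·Dose / AUC = 0.52 × 266 / 27.3 = 5.067 L/h

5.07 L/h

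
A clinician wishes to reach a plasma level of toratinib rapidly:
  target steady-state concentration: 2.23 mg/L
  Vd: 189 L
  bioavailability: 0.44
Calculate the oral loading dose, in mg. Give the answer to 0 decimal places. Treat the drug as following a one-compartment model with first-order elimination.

958 mg

LD = Css × Vd / F = 2.23 × 189 / 0.44 = 957.9 mg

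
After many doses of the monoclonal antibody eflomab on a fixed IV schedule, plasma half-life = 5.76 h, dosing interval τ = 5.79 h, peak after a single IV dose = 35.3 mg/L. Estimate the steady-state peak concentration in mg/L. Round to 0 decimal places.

k = ln2 / t½ = 0.693147 / 5.76 = 0.1203 h⁻¹
e^(−kτ) = e^(−0.1203 × 5.79) = 0.4983
Accumulation ratio R = 1 / (1 − e^(−kτ)) = 1 / (1 − 0.4983) = 1.993
Steady-state peak = C₀ × R = 35.3 × 1.993 = 70.35 mg/L

70 mg/L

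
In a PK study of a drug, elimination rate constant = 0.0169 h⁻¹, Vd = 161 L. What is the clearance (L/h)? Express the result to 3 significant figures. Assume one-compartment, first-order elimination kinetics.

CL = k × Vd = 0.0169 × 161 = 2.721 L/h

2.72 L/h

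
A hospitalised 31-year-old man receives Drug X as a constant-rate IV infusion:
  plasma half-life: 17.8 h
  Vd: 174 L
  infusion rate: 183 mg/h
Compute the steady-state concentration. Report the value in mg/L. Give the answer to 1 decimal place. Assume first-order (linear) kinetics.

27.0 mg/L

k = ln2 / t½ = 0.693147 / 17.8 = 0.03894 h⁻¹
CL = k × Vd = 0.03894 × 174 = 6.776 L/h
At steady state Css = R₀ / CL = 183 / 6.776 = 27.01 mg/L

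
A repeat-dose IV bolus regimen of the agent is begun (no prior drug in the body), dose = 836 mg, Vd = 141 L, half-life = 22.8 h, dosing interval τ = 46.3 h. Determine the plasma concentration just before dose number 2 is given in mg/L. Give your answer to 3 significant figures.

1.45 mg/L

C₀ per dose = Dose / Vd = 836 / 141 = 5.929 mg/L
k = ln2 / t½ = 0.693147 / 22.8 = 0.03040 h⁻¹
Fraction remaining after one interval: r = e^(−kτ) = e^(−0.03040 × 46.3) = 0.2447
Before dose 2, 1 dose has been given (aged 1τ).
C_trough = C₀ × r = 5.929 × 0.2447 = 1.451 mg/L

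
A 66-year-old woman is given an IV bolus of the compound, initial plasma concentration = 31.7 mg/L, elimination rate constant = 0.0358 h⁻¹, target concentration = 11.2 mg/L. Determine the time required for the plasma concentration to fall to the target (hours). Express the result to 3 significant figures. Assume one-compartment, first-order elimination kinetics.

t = ln(C₀ / C) / k = ln(31.70 / 11.2) / 0.03580
  = ln(2.830) / 0.03580 = 1.040 / 0.03580 = 29.05 h

29.1 h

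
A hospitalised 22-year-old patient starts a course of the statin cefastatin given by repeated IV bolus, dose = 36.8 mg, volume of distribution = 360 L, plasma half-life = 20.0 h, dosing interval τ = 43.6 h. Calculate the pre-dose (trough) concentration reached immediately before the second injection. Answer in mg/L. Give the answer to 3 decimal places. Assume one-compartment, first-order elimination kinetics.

0.023 mg/L

C₀ per dose = Dose / Vd = 36.8 / 360 = 0.1022 mg/L
k = ln2 / t½ = 0.693147 / 20.0 = 0.03466 h⁻¹
Fraction remaining after one interval: r = e^(−kτ) = e^(−0.03466 × 43.6) = 0.2207
Before dose 2, 1 dose has been given (aged 1τ).
C_trough = C₀ × r = 0.1022 × 0.2207 = 0.02256 mg/L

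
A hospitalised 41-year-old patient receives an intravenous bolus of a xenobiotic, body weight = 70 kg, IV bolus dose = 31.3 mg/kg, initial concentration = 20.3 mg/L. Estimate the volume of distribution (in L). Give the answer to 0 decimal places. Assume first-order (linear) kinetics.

Dose = 31.3 × 70 = 2191 mg
Vd = Dose / C₀ = 2191 / 20.3 = 107.9 L

108 L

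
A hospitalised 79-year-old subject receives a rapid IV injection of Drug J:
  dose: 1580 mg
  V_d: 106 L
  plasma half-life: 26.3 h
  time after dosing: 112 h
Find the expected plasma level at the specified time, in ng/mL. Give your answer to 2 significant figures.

780 ng/mL

C₀ = Dose / Vd = 1580 / 106 = 14.91 mg/L
k = ln2 / t½ = 0.693147 / 26.3 = 0.02636 h⁻¹
C = C₀ · e^(−k·t) = 14.91 × e^(−0.02636 × 112)
  = 14.91 × 0.05222 = 0.7786 mg/L
Convert: 0.7786 mg/L × 1000 = 778.6 ng/mL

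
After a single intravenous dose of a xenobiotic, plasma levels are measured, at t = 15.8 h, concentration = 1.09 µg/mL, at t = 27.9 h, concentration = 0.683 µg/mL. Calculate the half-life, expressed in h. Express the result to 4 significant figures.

17.94 h

k = ln(C₁/C₂) / (t₂ − t₁) = ln(1.09/0.683) / (27.9 − 15.8)
  = 0.4674 / 12.10 = 0.03863 h⁻¹
t½ = ln2 / k = 0.693147 / 0.03863 = 17.94 h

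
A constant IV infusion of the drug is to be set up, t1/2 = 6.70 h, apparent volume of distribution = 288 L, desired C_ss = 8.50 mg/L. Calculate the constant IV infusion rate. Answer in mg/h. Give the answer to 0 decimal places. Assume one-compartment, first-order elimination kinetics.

253 mg/h

k = ln2 / t½ = 0.693147 / 6.70 = 0.1035 h⁻¹
CL = k × Vd = 0.1035 × 288 = 29.81 L/h
At steady state, infusion rate R₀ = Css × CL = 8.50 × 29.81 = 253.4 mg/h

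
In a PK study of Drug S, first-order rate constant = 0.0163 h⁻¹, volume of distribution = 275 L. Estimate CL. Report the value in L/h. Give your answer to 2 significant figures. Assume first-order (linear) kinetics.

CL = k × Vd = 0.0163 × 275 = 4.483 L/h

4.5 L/h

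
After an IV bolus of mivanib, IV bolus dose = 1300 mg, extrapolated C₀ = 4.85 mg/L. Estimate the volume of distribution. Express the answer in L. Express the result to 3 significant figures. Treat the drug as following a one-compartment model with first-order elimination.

Vd = Dose / C₀ = 1300 / 4.85 = 268.0 L

268 L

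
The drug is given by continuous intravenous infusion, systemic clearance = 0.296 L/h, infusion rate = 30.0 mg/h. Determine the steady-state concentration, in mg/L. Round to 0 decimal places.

101 mg/L

At steady state Css = R₀ / CL = 30.0 / 0.2960 = 101.4 mg/L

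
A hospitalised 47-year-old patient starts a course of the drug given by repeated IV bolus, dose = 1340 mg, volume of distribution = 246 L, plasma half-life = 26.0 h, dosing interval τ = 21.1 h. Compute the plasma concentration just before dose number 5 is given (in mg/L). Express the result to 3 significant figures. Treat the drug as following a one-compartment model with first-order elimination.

C₀ per dose = Dose / Vd = 1340 / 246 = 5.447 mg/L
k = ln2 / t½ = 0.693147 / 26.0 = 0.02666 h⁻¹
Fraction remaining after one interval: r = e^(−kτ) = e^(−0.02666 × 21.1) = 0.5698
Before dose 5, 4 doses have been given (aged 1τ, 2τ, 3τ, 4τ).
C_trough = C₀ × (r + r² + … + r^4) = C₀ × r(1−r^4)/(1−r)
        = 5.447 × 0.5698 × (1 − 0.1054) / (1 − 0.5698) = 6.454 mg/L

6.45 mg/L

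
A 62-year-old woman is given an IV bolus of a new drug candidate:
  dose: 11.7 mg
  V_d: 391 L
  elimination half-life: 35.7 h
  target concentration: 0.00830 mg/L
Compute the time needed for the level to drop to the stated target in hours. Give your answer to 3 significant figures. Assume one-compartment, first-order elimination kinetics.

66.0 h

C₀ = Dose / Vd = 11.70 / 391 = 0.02992 mg/L
k = ln2 / t½ = 0.693147 / 35.7 = 0.01942 h⁻¹
t = ln(C₀ / C) / k = ln(0.02992 / 0.00830) / 0.01942
  = ln(3.605) / 0.01942 = 1.282 / 0.01942 = 66.01 h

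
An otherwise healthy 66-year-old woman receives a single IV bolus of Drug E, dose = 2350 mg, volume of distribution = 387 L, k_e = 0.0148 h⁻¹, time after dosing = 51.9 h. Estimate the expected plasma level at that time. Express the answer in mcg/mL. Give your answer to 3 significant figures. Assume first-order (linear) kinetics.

2.82 mcg/mL

C₀ = Dose / Vd = 2350 / 387 = 6.072 mg/L
C = C₀ · e^(−k·t) = 6.072 × e^(−0.01480 × 51.9)
  = 6.072 × 0.4639 = 2.817 mg/L
(2.817 mg/L = 2.817 mcg/mL)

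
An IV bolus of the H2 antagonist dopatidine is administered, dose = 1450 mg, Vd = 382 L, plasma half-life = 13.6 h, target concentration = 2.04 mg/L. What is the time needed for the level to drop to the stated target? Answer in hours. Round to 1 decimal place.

C₀ = Dose / Vd = 1450 / 382 = 3.796 mg/L
k = ln2 / t½ = 0.693147 / 13.6 = 0.05097 h⁻¹
t = ln(C₀ / C) / k = ln(3.796 / 2.04) / 0.05097
  = ln(1.861) / 0.05097 = 0.6211 / 0.05097 = 12.19 h

12.2 h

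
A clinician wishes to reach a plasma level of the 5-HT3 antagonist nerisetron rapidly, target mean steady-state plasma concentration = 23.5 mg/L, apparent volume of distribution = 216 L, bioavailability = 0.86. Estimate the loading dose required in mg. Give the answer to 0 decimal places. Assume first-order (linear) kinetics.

LD = Css × Vd / F = 23.5 × 216 / 0.86 = 5902 mg

5902 mg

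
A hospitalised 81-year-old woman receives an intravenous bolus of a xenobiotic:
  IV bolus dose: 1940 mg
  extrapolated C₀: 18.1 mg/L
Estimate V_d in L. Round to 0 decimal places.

Vd = Dose / C₀ = 1940 / 18.1 = 107.2 L

107 L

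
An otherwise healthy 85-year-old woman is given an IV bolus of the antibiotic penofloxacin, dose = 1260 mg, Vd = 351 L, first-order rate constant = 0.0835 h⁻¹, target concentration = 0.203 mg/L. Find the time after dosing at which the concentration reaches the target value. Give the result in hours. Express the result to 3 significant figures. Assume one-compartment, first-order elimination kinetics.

34.4 h

C₀ = Dose / Vd = 1260 / 351 = 3.590 mg/L
t = ln(C₀ / C) / k = ln(3.590 / 0.203) / 0.08350
  = ln(17.68) / 0.08350 = 2.872 / 0.08350 = 34.40 h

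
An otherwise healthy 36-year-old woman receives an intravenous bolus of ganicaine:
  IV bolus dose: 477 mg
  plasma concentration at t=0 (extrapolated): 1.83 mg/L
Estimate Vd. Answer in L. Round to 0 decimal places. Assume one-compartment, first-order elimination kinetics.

261 L

Vd = Dose / C₀ = 477.0 / 1.83 = 260.7 L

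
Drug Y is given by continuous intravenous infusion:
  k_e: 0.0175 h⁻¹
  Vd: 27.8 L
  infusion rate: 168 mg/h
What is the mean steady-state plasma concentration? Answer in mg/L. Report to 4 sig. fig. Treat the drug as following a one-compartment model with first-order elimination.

345.3 mg/L

CL = k × Vd = 0.01750 × 27.8 = 0.4865 L/h
At steady state Css = R₀ / CL = 168 / 0.4865 = 345.3 mg/L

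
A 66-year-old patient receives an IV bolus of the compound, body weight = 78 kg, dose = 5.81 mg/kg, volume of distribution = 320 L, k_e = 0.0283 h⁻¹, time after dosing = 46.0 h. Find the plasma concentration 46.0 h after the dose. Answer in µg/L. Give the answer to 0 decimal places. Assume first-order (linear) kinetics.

385 µg/L

Total dose = 5.81 × 78 = 453.2 mg
C₀ = Dose / Vd = 453.2 / 320 = 1.416 mg/L
C = C₀ · e^(−k·t) = 1.416 × e^(−0.02830 × 46.0)
  = 1.416 × 0.2720 = 0.3852 mg/L
Convert: 0.3852 mg/L × 1000 = 385.2 µg/L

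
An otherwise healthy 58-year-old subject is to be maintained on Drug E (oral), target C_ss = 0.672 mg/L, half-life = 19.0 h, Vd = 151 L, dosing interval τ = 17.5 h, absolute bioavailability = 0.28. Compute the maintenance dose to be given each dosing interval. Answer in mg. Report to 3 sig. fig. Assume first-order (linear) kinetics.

231 mg

k = ln2 / t½ = 0.693147 / 19.0 = 0.03648 h⁻¹
CL = k × Vd = 0.03648 × 151 = 5.508 L/h
At steady state, F × (Dose/τ) = Css × CL.
Dose = Css × CL × τ / F = 0.672 × 5.508 × 17.5 / 0.28 = 231.3 mg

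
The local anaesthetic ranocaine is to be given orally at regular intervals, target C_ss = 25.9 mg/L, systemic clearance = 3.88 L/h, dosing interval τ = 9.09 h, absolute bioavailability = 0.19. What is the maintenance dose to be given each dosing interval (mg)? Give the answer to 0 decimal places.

At steady state, F × (Dose/τ) = Css × CL.
Dose = Css × CL × τ / F = 25.9 × 3.880 × 9.09 / 0.19 = 4808 mg

4808 mg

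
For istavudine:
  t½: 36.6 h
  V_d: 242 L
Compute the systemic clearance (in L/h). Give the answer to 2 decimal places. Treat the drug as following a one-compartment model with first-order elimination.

4.58 L/h

k = ln2 / t½ = 0.693147 / 36.6 = 0.01894 h⁻¹
CL = k × Vd = 0.01894 × 242 = 4.583 L/h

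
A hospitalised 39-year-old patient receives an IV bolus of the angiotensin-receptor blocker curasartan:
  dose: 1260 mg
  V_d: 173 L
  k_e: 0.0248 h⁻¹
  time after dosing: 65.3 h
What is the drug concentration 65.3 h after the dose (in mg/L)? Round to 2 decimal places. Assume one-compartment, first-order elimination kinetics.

1.44 mg/L

C₀ = Dose / Vd = 1260 / 173 = 7.283 mg/L
C = C₀ · e^(−k·t) = 7.283 × e^(−0.02480 × 65.3)
  = 7.283 × 0.1980 = 1.442 mg/L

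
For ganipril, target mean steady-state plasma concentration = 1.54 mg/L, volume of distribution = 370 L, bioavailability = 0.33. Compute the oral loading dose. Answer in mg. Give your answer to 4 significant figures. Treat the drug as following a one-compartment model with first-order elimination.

1727 mg

LD = Css × Vd / F = 1.54 × 370 / 0.33 = 1727 mg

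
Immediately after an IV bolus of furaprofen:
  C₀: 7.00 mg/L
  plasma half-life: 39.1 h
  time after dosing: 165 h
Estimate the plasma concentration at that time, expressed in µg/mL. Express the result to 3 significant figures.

0.376 µg/mL

k = ln2 / t½ = 0.693147 / 39.1 = 0.01773 h⁻¹
C = C₀ · e^(−k·t) = 7.000 × e^(−0.01773 × 165)
  = 7.000 × 0.05364 = 0.3755 mg/L
(0.3755 mg/L = 0.3755 µg/mL)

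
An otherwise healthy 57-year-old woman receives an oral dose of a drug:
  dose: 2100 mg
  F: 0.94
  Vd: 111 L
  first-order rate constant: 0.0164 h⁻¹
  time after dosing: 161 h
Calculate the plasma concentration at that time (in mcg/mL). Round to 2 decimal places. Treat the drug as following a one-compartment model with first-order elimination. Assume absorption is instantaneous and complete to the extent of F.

Amount reaching circulation = F × Dose = 0.94 × 2100 = 1974 mg
C₀ = F·Dose / Vd = 1974 / 111 = 17.78 mg/L
C = C₀ · e^(−k·t) = 17.78 × e^(−0.01640 × 161)
  = 17.78 × 0.07133 = 1.268 mg/L
(1.268 mg/L = 1.268 mcg/mL)

1.27 mcg/mL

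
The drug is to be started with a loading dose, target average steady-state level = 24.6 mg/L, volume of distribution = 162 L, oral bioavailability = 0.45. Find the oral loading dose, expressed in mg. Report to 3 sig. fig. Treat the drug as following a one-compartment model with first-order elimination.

LD = Css × Vd / F = 24.6 × 162 / 0.45 = 8856 mg

8860 mg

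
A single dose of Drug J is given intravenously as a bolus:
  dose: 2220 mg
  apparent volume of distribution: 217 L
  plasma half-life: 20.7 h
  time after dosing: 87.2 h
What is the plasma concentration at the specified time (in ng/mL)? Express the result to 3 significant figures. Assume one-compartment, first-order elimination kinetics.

552 ng/mL

C₀ = Dose / Vd = 2220 / 217 = 10.23 mg/L
k = ln2 / t½ = 0.693147 / 20.7 = 0.03349 h⁻¹
C = C₀ · e^(−k·t) = 10.23 × e^(−0.03349 × 87.2)
  = 10.23 × 0.05392 = 0.5516 mg/L
Convert: 0.5516 mg/L × 1000 = 551.6 ng/mL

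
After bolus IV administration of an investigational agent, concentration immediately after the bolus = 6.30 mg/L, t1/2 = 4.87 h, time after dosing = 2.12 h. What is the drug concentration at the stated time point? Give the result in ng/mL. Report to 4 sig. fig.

k = ln2 / t½ = 0.693147 / 4.87 = 0.1423 h⁻¹
C = C₀ · e^(−k·t) = 6.300 × e^(−0.1423 × 2.12)
  = 6.300 × 0.7396 = 4.659 mg/L
Convert: 4.659 mg/L × 1000 = 4659 ng/mL

4659 ng/mL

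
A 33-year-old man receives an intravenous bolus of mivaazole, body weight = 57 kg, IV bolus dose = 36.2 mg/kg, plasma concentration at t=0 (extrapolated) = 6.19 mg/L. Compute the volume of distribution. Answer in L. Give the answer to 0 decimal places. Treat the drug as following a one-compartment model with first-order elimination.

333 L

Dose = 36.2 × 57 = 2063 mg
Vd = Dose / C₀ = 2063 / 6.19 = 333.3 L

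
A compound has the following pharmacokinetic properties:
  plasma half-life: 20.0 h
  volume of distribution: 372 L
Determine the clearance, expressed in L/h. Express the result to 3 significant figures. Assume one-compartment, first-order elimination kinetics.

12.9 L/h

k = ln2 / t½ = 0.693147 / 20.0 = 0.03466 h⁻¹
CL = k × Vd = 0.03466 × 372 = 12.89 L/h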